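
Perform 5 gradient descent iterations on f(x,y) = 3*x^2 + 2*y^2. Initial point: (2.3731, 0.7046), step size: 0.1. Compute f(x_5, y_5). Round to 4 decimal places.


Gradient descent on f(x,y) = 3*x^2 + 2*y^2.
Starting point: (2.3731, 0.7046), alpha = 0.1
Step 1: grad_x = 2*3*2.3731 = 14.2386, grad_y = 2*2*0.7046 = 2.8184
  x_1 = 2.3731 - 0.1*14.2386 = 0.9492
  y_1 = 0.7046 - 0.1*2.8184 = 0.4228
Step 2: grad_x = 2*3*0.9492 = 5.6954, grad_y = 2*2*0.4228 = 1.691
  x_2 = 0.9492 - 0.1*5.6954 = 0.3797
  y_2 = 0.4228 - 0.1*1.691 = 0.2537
Step 3: grad_x = 2*3*0.3797 = 2.2782, grad_y = 2*2*0.2537 = 1.0146
  x_3 = 0.3797 - 0.1*2.2782 = 0.1519
  y_3 = 0.2537 - 0.1*1.0146 = 0.1522
Step 4: grad_x = 2*3*0.1519 = 0.9113, grad_y = 2*2*0.1522 = 0.6088
  x_4 = 0.1519 - 0.1*0.9113 = 0.0608
  y_4 = 0.1522 - 0.1*0.6088 = 0.0913
Step 5: grad_x = 2*3*0.0608 = 0.3645, grad_y = 2*2*0.0913 = 0.3653
  x_5 = 0.0608 - 0.1*0.3645 = 0.0243
  y_5 = 0.0913 - 0.1*0.3653 = 0.0548
f(0.0243, 0.0548) = 3*0.0243^2 + 2*0.0548^2 = 0.0078


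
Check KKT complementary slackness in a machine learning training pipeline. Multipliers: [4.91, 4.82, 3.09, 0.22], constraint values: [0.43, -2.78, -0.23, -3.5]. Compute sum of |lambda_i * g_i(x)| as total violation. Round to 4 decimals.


KKT complementary slackness check:
lambda_1 * g_1 = 4.91 * 0.43 = 2.1113
lambda_2 * g_2 = 4.82 * -2.78 = -13.3996
lambda_3 * g_3 = 3.09 * -0.23 = -0.7107
lambda_4 * g_4 = 0.22 * -3.5 = -0.77
Total violation = 2.1113 + 13.3996 + 0.7107 + 0.77 = 16.9916


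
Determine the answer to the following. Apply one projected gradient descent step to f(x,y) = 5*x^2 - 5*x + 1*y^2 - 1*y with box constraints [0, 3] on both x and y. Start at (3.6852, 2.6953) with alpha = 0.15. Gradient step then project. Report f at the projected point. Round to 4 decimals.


Step 1: Compute gradient at (3.6852, 2.6953).
grad_x = 2*5*3.6852 - 5 = 31.852
grad_y = 2*1*2.6953 - 1 = 4.3906
Step 2: Gradient step.
x_raw = 3.6852 - 0.15*31.852 = -1.0926
y_raw = 2.6953 - 0.15*4.3906 = 2.0367
Step 3: Project onto [0, 3].
x_proj = clip(-1.0926) = 0.0
y_proj = clip(2.0367) = 2.0367
Step 4: Evaluate f.
f(0.0, 2.0367) = 2.1115


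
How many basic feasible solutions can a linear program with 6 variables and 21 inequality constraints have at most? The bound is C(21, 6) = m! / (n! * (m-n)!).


Each vertex corresponds to some choice of n active constraints out of m, so the number of vertices is at most C(m, n) = m! / (n!(m-n)!).
m = 21, n = 6
Numerator: 21 * 20 * 19 * 18 * 17 * 16
Denominator: 6! = 720
C(21, 6) = 54264


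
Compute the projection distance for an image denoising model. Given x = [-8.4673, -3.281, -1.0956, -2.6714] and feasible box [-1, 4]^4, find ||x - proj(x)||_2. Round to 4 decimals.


Project each component onto [-1, 4].
clip(-8.4673) = -1.0, clip(-3.281) = -1.0, clip(-1.0956) = -1.0, clip(-2.6714) = -1.0
Projection = [-1.0, -1.0, -1.0, -1.0]
Squared diffs: [55.7606, 5.203, 0.0091, 2.7936]
Distance = sqrt(63.7663) = 7.9854


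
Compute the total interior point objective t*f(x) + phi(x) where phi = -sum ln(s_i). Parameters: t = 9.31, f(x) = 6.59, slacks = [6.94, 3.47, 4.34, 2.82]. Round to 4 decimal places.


Step 1: Compute log-barrier.
ln values: [1.9373, 1.2442, 1.4679, 1.0367]
phi = -(1.9373 + 1.2442 + 1.4679 + 1.0367) = -5.6861
Step 2: Compute augmented objective.
t*f(x) = 9.31*6.59 = 61.3529
Total = 61.3529 - 5.6861 = 55.6668


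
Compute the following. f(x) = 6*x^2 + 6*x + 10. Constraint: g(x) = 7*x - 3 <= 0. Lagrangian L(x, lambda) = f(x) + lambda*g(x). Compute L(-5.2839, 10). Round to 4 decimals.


Step 1: Evaluate f(x).
f(-5.2839) = 6*(-5.2839)^2 + 6*(-5.2839) + 10 = 145.8142
Step 2: Evaluate g(x).
g(-5.2839) = 7*-5.2839 - 3 = -39.9873
Step 3: Compute Lagrangian.
L = 145.8142 + 10*-39.9873 = -254.0588


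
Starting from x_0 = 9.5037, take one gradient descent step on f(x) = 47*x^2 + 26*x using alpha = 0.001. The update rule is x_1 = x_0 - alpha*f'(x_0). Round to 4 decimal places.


We compute the gradient at x_0 and apply the update.
f'(x) = 94*x + 26
f'(9.5037) = 94*9.5037 + 26 = 919.3478
x_1 = 9.5037 - 0.001*919.3478 = 8.5844


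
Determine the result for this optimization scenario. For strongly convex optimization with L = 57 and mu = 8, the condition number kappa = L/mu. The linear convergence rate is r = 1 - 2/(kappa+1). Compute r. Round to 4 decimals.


Step 1: Compute the condition number.
kappa = L/mu = 57/8 = 7.125
Step 2: Compute the convergence rate.
r = 1 - 2/(kappa + 1) = 1 - 2*mu/(L + mu) = (L - mu)/(L + mu) = 49/65 = 0.7538


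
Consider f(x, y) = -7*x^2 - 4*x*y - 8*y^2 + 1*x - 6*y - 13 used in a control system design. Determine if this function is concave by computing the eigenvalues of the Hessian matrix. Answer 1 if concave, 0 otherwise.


The Hessian of f(x,y) = -7*x^2 - 4*x*y - 8*y^2 + 1*x - 6*y - 13 is:
H = [[-14, -4], [-4, -16]]
Trace = -14 - 16 = -30
Determinant = -14*-16 - (-4)^2 = 208
Discriminant = (-30)^2 - 4*208 = 68.0
Eigenvalues: lambda_1 = -19.1231, lambda_2 = -10.8769
The function is concave.

1


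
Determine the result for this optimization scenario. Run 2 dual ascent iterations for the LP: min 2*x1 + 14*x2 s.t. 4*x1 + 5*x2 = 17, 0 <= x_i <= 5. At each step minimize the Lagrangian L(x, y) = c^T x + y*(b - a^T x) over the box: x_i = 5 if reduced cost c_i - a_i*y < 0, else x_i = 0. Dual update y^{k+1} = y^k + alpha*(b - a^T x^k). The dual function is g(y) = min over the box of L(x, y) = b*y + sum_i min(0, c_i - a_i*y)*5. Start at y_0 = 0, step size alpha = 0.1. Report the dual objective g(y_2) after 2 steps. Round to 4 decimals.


Dual ascent for LP: min 2*x1 + 14*x2, 4*x1 + 5*x2 = 17, 0 <= x_i <= 5
Step 1: y^k = 0.0, reduced costs: (2.0, 14.0)
  x^k = (0.0, 0.0), subgradient = b - a^T x = 17.0
  y^{k+1} = 0.0 + 0.1*17.0 = 1.7
Step 2: y^k = 1.7, reduced costs: (-4.8, 5.5)
  x^k = (5.0, 0.0), subgradient = b - a^T x = -3.0
  y^{k+1} = 1.7 + 0.1*-3.0 = 1.4
Dual objective at y_2 = 1.4: reduced costs (-3.6, 7.0), box minimizer x = (5.0, 0.0)
g(y_2) = b*y + (c1 - a1*y)*x1 + (c2 - a2*y)*x2 = 17*1.4 + (-3.6)*5.0 + 7.0*0.0 = 23.8 - 18.0 + 0.0 = 5.8


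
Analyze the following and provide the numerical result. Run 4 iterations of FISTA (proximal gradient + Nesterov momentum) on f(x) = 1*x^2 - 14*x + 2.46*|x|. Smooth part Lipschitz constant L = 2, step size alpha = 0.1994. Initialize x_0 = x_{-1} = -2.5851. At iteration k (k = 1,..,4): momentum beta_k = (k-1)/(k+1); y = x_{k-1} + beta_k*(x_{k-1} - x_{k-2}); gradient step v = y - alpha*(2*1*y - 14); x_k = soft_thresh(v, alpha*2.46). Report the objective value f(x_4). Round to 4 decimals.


FISTA on f(x) = 1*x^2 - 14*x + 2.46*|x|
L = 2, alpha = 0.1994
Iteration 1: beta = 0.0, y = -2.5851 + 0.0*(-2.5851 + 2.5851) = -2.5851
  grad(y) = -19.1702, v = y - alpha*grad = 1.2374
  prox(v) = soft_thresh(1.2374, 0.4905) = 0.7469
Iteration 2: beta = 0.3333, y = 0.7469 + 0.3333*(0.7469 + 2.5851) = 1.8576
  grad(y) = -10.2848, v = y - alpha*grad = 3.9084
  prox(v) = soft_thresh(3.9084, 0.4905) = 3.4179
Iteration 3: beta = 0.5, y = 3.4179 + 0.5*(3.4179 - 0.7469) = 4.7533
  grad(y) = -4.4933, v = y - alpha*grad = 5.6493
  prox(v) = soft_thresh(5.6493, 0.4905) = 5.1588
Iteration 4: beta = 0.6, y = 5.1588 + 0.6*(5.1588 - 3.4179) = 6.2033
  grad(y) = -1.5933, v = y - alpha*grad = 6.521
  prox(v) = soft_thresh(6.521, 0.4905) = 6.0305
f(x_4) = 1*6.0305^2 - 14*6.0305 + 2.46*|6.0305| = -33.225


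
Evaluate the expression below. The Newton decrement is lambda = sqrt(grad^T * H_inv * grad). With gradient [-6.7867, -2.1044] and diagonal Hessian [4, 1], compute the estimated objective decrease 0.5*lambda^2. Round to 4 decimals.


Step 1: H is diagonal, so H^(-1) * g = [-1.6967, -2.1044].
Step 2: g^T H^(-1) g = sum_i g_i^2 / H_ii
  = (-6.7867)^2/4 + (-2.1044)^2/1
  = 11.5148 + 4.4285 = 15.9433
Step 3: Objective decrease = 0.5 * g^T H^(-1) g = 7.9717


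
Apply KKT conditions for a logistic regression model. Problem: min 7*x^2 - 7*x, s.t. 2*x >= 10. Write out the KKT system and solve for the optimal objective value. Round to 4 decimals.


Step 1: Try lambda = 0 (constraint inactive).
x_unc = 7/(2*7) = 0.5
Check: 2*0.5 = 1.0 < 10 -- violated!
Step 2: Constraint must be active: 2*x = 10
x* = 10/2 = 5.0
lambda = (2*7*5.0 - 7)/2 = 31.5
Step 3: Compute optimal value.
f(x*) = 7*5.0^2 - 7*5.0 = 140.0


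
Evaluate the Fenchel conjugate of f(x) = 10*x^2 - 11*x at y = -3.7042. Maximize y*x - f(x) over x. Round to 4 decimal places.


f*(y) = sup_x {y*x - a*x^2 - b*x} = sup_x {(y-b)*x - a*x^2}
FOC: (y - b) - 2a*x = 0 => x* = (y - b)/(2a)
x* = (-3.7042 + 11)/(2*10) = 0.3648
f*(-3.7042) = (y-b)^2/(4a) = (-3.7042 + 11)^2/(4*10)
= 53.2287/40 = 1.3307


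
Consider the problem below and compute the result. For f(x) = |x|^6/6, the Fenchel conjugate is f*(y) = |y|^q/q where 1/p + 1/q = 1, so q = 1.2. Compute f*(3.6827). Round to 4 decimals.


The conjugate exponent q satisfies 1/p + 1/q = 1.
p = 6, so q = 6/(6 - 1) = 1.2
|y|^q = 3.6827^1.2 = 4.7797
f*(3.6827) = 4.7797 / 1.2 = 3.9831


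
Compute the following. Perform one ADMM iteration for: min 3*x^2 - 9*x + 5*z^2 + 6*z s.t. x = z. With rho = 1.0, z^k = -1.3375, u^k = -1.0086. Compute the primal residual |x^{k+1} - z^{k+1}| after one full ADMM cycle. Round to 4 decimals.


ADMM iteration with rho = 1.0, z^k = -1.3375, u^k = -1.0086
Step 1: x-update.
Minimize 3*x^2 - 9*x + (1.0/2)*(x + 1.3375 - 1.0086)^2
FOC: (2*3 + 1.0)*x = 9 + 1.0*(-1.3375 + 1.0086)
x^{k+1} = 1.2387
Step 2: z-update.
Minimize 5*z^2 + 6*z + (1.0/2)*(1.2387 - z - 1.0086)^2
FOC: (2*5 + 1.0)*z = -6 + 1.0*(1.2387 - 1.0086)
z^{k+1} = -0.5245
Step 3: u-update.
u^{k+1} = -1.0086 + 1.2387 + 0.5245 = 0.7547
Step 4: Primal residual = |1.2387 + 0.5245| = 1.7633


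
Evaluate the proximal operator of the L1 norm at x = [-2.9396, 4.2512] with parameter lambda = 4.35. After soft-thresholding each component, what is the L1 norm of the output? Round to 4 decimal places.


Soft-thresholding with lambda = 4.35:
prox(-2.9396) = sign(-2.9396)*max(|-2.9396| - 4.35, 0) = 0.0
prox(4.2512) = sign(4.2512)*max(|4.2512| - 4.35, 0) = 0.0
prox(x) = [0.0, 0.0]
||prox(x)||_1 = 0.0 + 0.0 = 0.0


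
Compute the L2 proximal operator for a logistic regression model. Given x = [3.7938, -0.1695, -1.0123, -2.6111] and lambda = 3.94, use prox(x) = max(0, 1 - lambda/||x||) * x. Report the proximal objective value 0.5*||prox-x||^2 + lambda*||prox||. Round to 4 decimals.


Step 1: Compute ||x||.
||x|| = 4.7185
Step 2: Compute scaling factor.
scale = max(0, 1 - 3.94/4.7185) = 0.165
Step 3: prox(x) = [0.6259, -0.028, -0.167, -0.4308]
||prox(x)|| = 0.7785
Step 4: Proximal objective.
0.5*||prox-x||^2 = 7.7618
lambda*||prox|| = 3.0673
Total = 10.8291


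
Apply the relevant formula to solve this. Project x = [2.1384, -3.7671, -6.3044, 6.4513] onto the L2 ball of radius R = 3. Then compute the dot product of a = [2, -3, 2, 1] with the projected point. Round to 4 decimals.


Step 1: Compute ||x|| (intermediates to 6 decimals).
||x|| = sqrt(2.1384^2 + (-3.7671)^2 + (-6.3044)^2 + 6.4513^2) = 10.006424
Step 2: Project.
Since ||x|| > R, scale = R/||x|| = 3/10.006424 = 0.299807, proj(x) = scale * x
proj(x) = [0.641107, -1.129403, -1.890103, 1.934145]
Step 3: Dot product.
a^T * proj(x) = 2*0.641107 - 3*(-1.129403) + 2*(-1.890103) + 1*1.934145 = 2.8244


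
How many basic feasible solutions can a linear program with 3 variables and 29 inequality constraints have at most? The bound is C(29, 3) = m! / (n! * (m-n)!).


Each vertex corresponds to some choice of n active constraints out of m, so the number of vertices is at most C(m, n) = m! / (n!(m-n)!).
m = 29, n = 3
Numerator: 29 * 28 * 27
Denominator: 3! = 6
C(29, 3) = 3654


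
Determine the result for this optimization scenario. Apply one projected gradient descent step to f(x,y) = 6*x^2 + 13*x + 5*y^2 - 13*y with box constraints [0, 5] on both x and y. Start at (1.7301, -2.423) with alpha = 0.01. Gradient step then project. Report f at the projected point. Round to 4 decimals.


Step 1: Compute gradient at (1.7301, -2.423).
grad_x = 2*6*1.7301 + 13 = 33.7612
grad_y = 2*5*-2.423 - 13 = -37.23
Step 2: Gradient step.
x_raw = 1.7301 - 0.01*33.7612 = 1.3925
y_raw = -2.423 - 0.01*-37.23 = -2.0507
Step 3: Project onto [0, 5].
x_proj = clip(1.3925) = 1.3925
y_proj = clip(-2.0507) = 0.0
Step 4: Evaluate f.
f(1.3925, 0.0) = 29.7365


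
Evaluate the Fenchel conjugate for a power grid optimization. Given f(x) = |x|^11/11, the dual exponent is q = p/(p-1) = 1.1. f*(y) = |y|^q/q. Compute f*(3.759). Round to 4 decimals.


The conjugate exponent q satisfies 1/p + 1/q = 1.
p = 11, so q = 11/(11 - 1) = 1.1
|y|^q = 3.759^1.1 = 4.2912
f*(3.759) = 4.2912 / 1.1 = 3.9011


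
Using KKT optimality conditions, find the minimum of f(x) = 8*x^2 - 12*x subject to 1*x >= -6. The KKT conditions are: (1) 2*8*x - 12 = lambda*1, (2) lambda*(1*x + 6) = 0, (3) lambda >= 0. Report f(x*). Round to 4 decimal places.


Step 1: Try lambda = 0 (constraint inactive).
Stationarity: 2*8*x - 12 = 0
x* = 12/(2*8) = 0.75
Check constraint: 1*0.75 = 0.75 >= -6 -- satisfied.
Step 2: Compute optimal value.
f(x*) = 8*0.75^2 - 12*0.75 = -4.5


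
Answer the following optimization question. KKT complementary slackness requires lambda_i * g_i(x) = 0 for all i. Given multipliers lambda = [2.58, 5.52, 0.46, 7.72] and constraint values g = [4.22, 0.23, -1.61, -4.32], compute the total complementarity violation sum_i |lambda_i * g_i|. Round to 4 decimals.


KKT complementary slackness check:
lambda_1 * g_1 = 2.58 * 4.22 = 10.8876
lambda_2 * g_2 = 5.52 * 0.23 = 1.2696
lambda_3 * g_3 = 0.46 * -1.61 = -0.7406
lambda_4 * g_4 = 7.72 * -4.32 = -33.3504
Total violation = 10.8876 + 1.2696 + 0.7406 + 33.3504 = 46.2482


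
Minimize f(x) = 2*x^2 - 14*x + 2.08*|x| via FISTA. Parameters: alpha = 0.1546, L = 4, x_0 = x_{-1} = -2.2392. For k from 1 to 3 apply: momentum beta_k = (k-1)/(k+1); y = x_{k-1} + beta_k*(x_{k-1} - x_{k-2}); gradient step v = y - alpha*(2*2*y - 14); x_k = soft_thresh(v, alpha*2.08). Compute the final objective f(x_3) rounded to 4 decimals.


FISTA on f(x) = 2*x^2 - 14*x + 2.08*|x|
L = 4, alpha = 0.1546
Iteration 1: beta = 0.0, y = -2.2392 + 0.0*(-2.2392 + 2.2392) = -2.2392
  grad(y) = -22.9568, v = y - alpha*grad = 1.3099
  prox(v) = soft_thresh(1.3099, 0.3216) = 0.9884
Iteration 2: beta = 0.3333, y = 0.9884 + 0.3333*(0.9884 + 2.2392) = 2.0642
  grad(y) = -5.7432, v = y - alpha*grad = 2.9521
  prox(v) = soft_thresh(2.9521, 0.3216) = 2.6305
Iteration 3: beta = 0.5, y = 2.6305 + 0.5*(2.6305 - 0.9884) = 3.4516
  grad(y) = -0.1935, v = y - alpha*grad = 3.4815
  prox(v) = soft_thresh(3.4815, 0.3216) = 3.16
f(x_3) = 2*3.16^2 - 14*3.16 + 2.08*|3.16| = -17.696


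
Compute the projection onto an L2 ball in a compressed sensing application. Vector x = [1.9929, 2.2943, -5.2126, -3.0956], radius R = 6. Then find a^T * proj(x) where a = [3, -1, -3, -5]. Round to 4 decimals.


Step 1: Compute ||x|| (intermediates to 6 decimals).
||x|| = sqrt(1.9929^2 + 2.2943^2 + (-5.2126)^2 + (-3.0956)^2) = 6.781549
Step 2: Project.
Since ||x|| > R, scale = R/||x|| = 6/6.781549 = 0.884754, proj(x) = scale * x
proj(x) = [1.763226, 2.029891, -4.611869, -2.738844]
Step 3: Dot product.
a^T * proj(x) = 3*1.763226 - 1*2.029891 - 3*(-4.611869) - 5*(-2.738844) = 30.7896


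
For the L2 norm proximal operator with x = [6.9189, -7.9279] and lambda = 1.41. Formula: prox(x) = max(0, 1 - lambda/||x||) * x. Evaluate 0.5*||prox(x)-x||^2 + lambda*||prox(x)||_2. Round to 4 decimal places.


Step 1: Compute ||x||.
||x|| = 10.5225
Step 2: Compute scaling factor.
scale = max(0, 1 - 1.41/10.5225) = 0.866
Step 3: prox(x) = [5.9918, -6.8656]
||prox(x)|| = 9.1125
Step 4: Proximal objective.
0.5*||prox-x||^2 = 0.9941
lambda*||prox|| = 12.8486
Total = 13.8427


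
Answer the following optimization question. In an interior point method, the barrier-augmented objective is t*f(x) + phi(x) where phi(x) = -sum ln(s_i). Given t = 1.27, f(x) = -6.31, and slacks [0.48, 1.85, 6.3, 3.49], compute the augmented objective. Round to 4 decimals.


Step 1: Compute log-barrier.
ln values: [-0.734, 0.6152, 1.8405, 1.2499]
phi = -(-0.734 + 0.6152 + 1.8405 + 1.2499) = -2.9717
Step 2: Compute augmented objective.
t*f(x) = 1.27*-6.31 = -8.0137
Total = -8.0137 - 2.9717 = -10.9854


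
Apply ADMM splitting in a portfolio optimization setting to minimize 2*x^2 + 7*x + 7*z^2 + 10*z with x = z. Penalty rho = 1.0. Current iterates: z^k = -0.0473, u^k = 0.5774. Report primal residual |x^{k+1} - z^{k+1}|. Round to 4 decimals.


ADMM iteration with rho = 1.0, z^k = -0.0473, u^k = 0.5774
Step 1: x-update.
Minimize 2*x^2 + 7*x + (1.0/2)*(x + 0.0473 + 0.5774)^2
FOC: (2*2 + 1.0)*x = -7 + 1.0*(-0.0473 - 0.5774)
x^{k+1} = -1.5249
Step 2: z-update.
Minimize 7*z^2 + 10*z + (1.0/2)*(-1.5249 - z + 0.5774)^2
FOC: (2*7 + 1.0)*z = -10 + 1.0*(-1.5249 + 0.5774)
z^{k+1} = -0.7298
Step 3: u-update.
u^{k+1} = 0.5774 - 1.5249 + 0.7298 = -0.2177
Step 4: Primal residual = |-1.5249 + 0.7298| = 0.7951


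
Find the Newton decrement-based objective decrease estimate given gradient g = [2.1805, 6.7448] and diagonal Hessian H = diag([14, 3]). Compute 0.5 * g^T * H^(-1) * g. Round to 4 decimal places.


Step 1: H is diagonal, so H^(-1) * g = [0.1558, 2.2483].
Step 2: g^T H^(-1) g = sum_i g_i^2 / H_ii
  = (2.1805)^2/14 + (6.7448)^2/3
  = 0.3396 + 15.1641 = 15.5037
Step 3: Objective decrease = 0.5 * g^T H^(-1) g = 7.7519


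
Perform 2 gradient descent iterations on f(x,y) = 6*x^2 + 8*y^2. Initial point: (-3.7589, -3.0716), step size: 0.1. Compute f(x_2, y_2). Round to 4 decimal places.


Gradient descent on f(x,y) = 6*x^2 + 8*y^2.
Starting point: (-3.7589, -3.0716), alpha = 0.1
Step 1: grad_x = 2*6*-3.7589 = -45.1068, grad_y = 2*8*-3.0716 = -49.1456
  x_1 = -3.7589 - 0.1*-45.1068 = 0.7518
  y_1 = -3.0716 - 0.1*-49.1456 = 1.843
Step 2: grad_x = 2*6*0.7518 = 9.0214, grad_y = 2*8*1.843 = 29.4874
  x_2 = 0.7518 - 0.1*9.0214 = -0.1504
  y_2 = 1.843 - 0.1*29.4874 = -1.1058
f(-0.1504, -1.1058) = 6*(-0.1504)^2 + 8*(-1.1058)^2 = 9.9176


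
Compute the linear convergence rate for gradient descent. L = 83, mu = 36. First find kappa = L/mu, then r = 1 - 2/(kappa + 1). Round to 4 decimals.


Step 1: Compute the condition number.
kappa = L/mu = 83/36 = 2.3056
Step 2: Compute the convergence rate.
r = 1 - 2/(kappa + 1) = 1 - 2*mu/(L + mu) = (L - mu)/(L + mu) = 47/119 = 0.395


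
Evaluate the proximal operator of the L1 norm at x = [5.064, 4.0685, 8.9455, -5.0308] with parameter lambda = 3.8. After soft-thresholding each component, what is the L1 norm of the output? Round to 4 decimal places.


Soft-thresholding with lambda = 3.8:
prox(5.064) = sign(5.064)*max(|5.064| - 3.8, 0) = 1.264
prox(4.0685) = sign(4.0685)*max(|4.0685| - 3.8, 0) = 0.2685
prox(8.9455) = sign(8.9455)*max(|8.9455| - 3.8, 0) = 5.1455
prox(-5.0308) = sign(-5.0308)*max(|-5.0308| - 3.8, 0) = -1.2308
prox(x) = [1.264, 0.2685, 5.1455, -1.2308]
||prox(x)||_1 = 1.264 + 0.2685 + 5.1455 + 1.2308 = 7.9088


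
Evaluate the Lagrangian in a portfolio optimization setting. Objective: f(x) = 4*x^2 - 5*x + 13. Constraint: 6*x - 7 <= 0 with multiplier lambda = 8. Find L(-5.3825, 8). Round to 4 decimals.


Step 1: Evaluate f(x).
f(-5.3825) = 4*(-5.3825)^2 - 5*(-5.3825) + 13 = 155.7977
Step 2: Evaluate g(x).
g(-5.3825) = 6*-5.3825 - 7 = -39.295
Step 3: Compute Lagrangian.
L = 155.7977 + 8*-39.295 = -158.5623


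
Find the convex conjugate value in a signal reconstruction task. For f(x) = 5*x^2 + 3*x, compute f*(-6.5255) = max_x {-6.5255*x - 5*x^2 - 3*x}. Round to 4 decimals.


f*(y) = sup_x {y*x - a*x^2 - b*x} = sup_x {(y-b)*x - a*x^2}
FOC: (y - b) - 2a*x = 0 => x* = (y - b)/(2a)
x* = (-6.5255 - 3)/(2*5) = -0.9526
f*(-6.5255) = (y-b)^2/(4a) = (-6.5255 - 3)^2/(4*5)
= 90.7352/20 = 4.5368


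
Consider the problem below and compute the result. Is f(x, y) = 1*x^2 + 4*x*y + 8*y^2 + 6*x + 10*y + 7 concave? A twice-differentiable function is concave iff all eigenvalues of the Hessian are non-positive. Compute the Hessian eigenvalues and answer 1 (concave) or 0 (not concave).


The Hessian of f(x,y) = 1*x^2 + 4*x*y + 8*y^2 + 6*x + 10*y + 7 is:
H = [[2, 4], [4, 16]]
Trace = 2 + 16 = 18
Determinant = 2*16 - (4)^2 = 16
Discriminant = (18)^2 - 4*16 = 260.0
Eigenvalues: lambda_1 = 0.9377, lambda_2 = 17.0623
The function is not concave.

0


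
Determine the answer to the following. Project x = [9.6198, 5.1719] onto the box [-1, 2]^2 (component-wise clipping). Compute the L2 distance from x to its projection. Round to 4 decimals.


Project each component onto [-1, 2].
clip(9.6198) = 2.0, clip(5.1719) = 2.0
Projection = [2.0, 2.0]
Squared diffs: [58.0614, 10.0609]
Distance = sqrt(68.1223) = 8.2536


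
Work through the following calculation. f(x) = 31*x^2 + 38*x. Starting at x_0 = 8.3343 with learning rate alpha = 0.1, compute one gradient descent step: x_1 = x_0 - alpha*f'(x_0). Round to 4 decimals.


We compute the gradient at x_0 and apply the update.
f'(x) = 62*x + 38
f'(8.3343) = 62*8.3343 + 38 = 554.7266
x_1 = 8.3343 - 0.1*554.7266 = -47.1384


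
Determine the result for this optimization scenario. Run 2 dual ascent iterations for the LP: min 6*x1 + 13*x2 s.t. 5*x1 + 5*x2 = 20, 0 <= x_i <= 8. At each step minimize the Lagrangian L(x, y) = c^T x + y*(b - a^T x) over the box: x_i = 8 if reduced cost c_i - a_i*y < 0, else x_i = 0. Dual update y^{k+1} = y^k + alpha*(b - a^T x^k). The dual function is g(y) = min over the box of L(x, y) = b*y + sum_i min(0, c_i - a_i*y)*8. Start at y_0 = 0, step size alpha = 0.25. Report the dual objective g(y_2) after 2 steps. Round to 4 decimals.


Dual ascent for LP: min 6*x1 + 13*x2, 5*x1 + 5*x2 = 20, 0 <= x_i <= 8
Step 1: y^k = 0.0, reduced costs: (6.0, 13.0)
  x^k = (0.0, 0.0), subgradient = b - a^T x = 20.0
  y^{k+1} = 0.0 + 0.25*20.0 = 5.0
Step 2: y^k = 5.0, reduced costs: (-19.0, -12.0)
  x^k = (8.0, 8.0), subgradient = b - a^T x = -60.0
  y^{k+1} = 5.0 + 0.25*-60.0 = -10.0
Dual objective at y_2 = -10.0: reduced costs (56.0, 63.0), box minimizer x = (0.0, 0.0)
g(y_2) = b*y + (c1 - a1*y)*x1 + (c2 - a2*y)*x2 = 20*(-10.0) + 56.0*0.0 + 63.0*0.0 = -200.0 + 0.0 + 0.0 = -200.0


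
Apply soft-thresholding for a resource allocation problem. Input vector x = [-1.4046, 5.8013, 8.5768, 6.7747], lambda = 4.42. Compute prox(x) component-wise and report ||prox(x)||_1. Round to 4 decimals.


Soft-thresholding with lambda = 4.42:
prox(-1.4046) = sign(-1.4046)*max(|-1.4046| - 4.42, 0) = 0.0
prox(5.8013) = sign(5.8013)*max(|5.8013| - 4.42, 0) = 1.3813
prox(8.5768) = sign(8.5768)*max(|8.5768| - 4.42, 0) = 4.1568
prox(6.7747) = sign(6.7747)*max(|6.7747| - 4.42, 0) = 2.3547
prox(x) = [0.0, 1.3813, 4.1568, 2.3547]
||prox(x)||_1 = 0.0 + 1.3813 + 4.1568 + 2.3547 = 7.8928


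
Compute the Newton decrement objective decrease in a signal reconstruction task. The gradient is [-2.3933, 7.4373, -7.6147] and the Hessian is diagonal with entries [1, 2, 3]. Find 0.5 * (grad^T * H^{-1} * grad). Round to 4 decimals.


Step 1: H is diagonal, so H^(-1) * g = [-2.3933, 3.7187, -2.5382].
Step 2: g^T H^(-1) g = sum_i g_i^2 / H_ii
  = (-2.3933)^2/1 + (7.4373)^2/2 + (-7.6147)^2/3
  = 5.7279 + 27.6567 + 19.3279 = 52.7125
Step 3: Objective decrease = 0.5 * g^T H^(-1) g = 26.3562


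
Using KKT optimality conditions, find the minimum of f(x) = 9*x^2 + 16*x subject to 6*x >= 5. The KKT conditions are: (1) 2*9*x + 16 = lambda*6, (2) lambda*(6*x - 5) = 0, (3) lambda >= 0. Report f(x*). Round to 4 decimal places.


Step 1: Try lambda = 0 (constraint inactive).
x_unc = -16/(2*9) = -0.8889
Check: 6*-0.8889 = -5.3334 < 5 -- violated!
Step 2: Constraint must be active: 6*x = 5
x* = 5/6 = 0.8333 (rounded; the exact value 5/6 is used below)
lambda = (2*9*(5/6) + 16)/6 = 5.1667
Step 3: Compute optimal value.
f(x*) = 9*(5/6)^2 + 16*(5/6) = 19.5833


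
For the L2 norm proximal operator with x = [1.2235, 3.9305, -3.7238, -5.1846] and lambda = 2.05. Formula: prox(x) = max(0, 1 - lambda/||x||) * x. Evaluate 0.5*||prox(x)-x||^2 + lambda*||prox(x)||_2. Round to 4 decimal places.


Step 1: Compute ||x||.
||x|| = 7.5956
Step 2: Compute scaling factor.
scale = max(0, 1 - 2.05/7.5956) = 0.7301
Step 3: prox(x) = [0.8933, 2.8697, -2.7188, -3.7853]
||prox(x)|| = 5.5456
Step 4: Proximal objective.
0.5*||prox-x||^2 = 2.1013
lambda*||prox|| = 11.3685
Total = 13.4696


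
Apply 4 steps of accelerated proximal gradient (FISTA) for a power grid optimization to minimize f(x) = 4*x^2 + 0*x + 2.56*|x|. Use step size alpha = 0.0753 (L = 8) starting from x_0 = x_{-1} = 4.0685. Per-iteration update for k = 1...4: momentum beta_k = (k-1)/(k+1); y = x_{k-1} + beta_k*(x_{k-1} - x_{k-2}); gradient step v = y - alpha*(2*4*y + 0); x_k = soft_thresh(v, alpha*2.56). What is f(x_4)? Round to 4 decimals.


FISTA on f(x) = 4*x^2 + 0*x + 2.56*|x|
L = 8, alpha = 0.0753
Iteration 1: beta = 0.0, y = 4.0685 + 0.0*(4.0685 - 4.0685) = 4.0685
  grad(y) = 32.548, v = y - alpha*grad = 1.6176
  prox(v) = soft_thresh(1.6176, 0.1928) = 1.4249
Iteration 2: beta = 0.3333, y = 1.4249 + 0.3333*(1.4249 - 4.0685) = 0.5437
  grad(y) = 4.3493, v = y - alpha*grad = 0.2162
  prox(v) = soft_thresh(0.2162, 0.1928) = 0.0234
Iteration 3: beta = 0.5, y = 0.0234 + 0.5*(0.0234 - 1.4249) = -0.6773
  grad(y) = -5.4188, v = y - alpha*grad = -0.2693
  prox(v) = soft_thresh(-0.2693, 0.1928) = -0.0765
Iteration 4: beta = 0.6, y = -0.0765 + 0.6*(-0.0765 - 0.0234) = -0.1365
  grad(y) = -1.0921, v = y - alpha*grad = -0.0543
  prox(v) = soft_thresh(-0.0543, 0.1928) = 0.0
f(x_4) = 4*0.0^2 + 0*0.0 + 2.56*|0.0| = 0.0


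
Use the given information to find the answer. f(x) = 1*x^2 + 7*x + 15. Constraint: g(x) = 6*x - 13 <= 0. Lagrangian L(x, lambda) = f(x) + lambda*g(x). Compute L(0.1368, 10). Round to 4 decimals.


Step 1: Evaluate f(x).
f(0.1368) = 1*0.1368^2 + 7*0.1368 + 15 = 15.9763
Step 2: Evaluate g(x).
g(0.1368) = 6*0.1368 - 13 = -12.1792
Step 3: Compute Lagrangian.
L = 15.9763 + 10*-12.1792 = -105.8157


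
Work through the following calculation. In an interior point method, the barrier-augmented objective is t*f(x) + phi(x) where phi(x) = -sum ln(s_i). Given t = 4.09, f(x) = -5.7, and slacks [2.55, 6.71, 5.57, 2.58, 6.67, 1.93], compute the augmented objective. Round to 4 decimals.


Step 1: Compute log-barrier.
ln values: [0.9361, 1.9036, 1.7174, 0.9478, 1.8976, 0.6575]
phi = -(0.9361 + 1.9036 + 1.7174 + 0.9478 + 1.8976 + 0.6575) = -8.06
Step 2: Compute augmented objective.
t*f(x) = 4.09*-5.7 = -23.313
Total = -23.313 - 8.06 = -31.373


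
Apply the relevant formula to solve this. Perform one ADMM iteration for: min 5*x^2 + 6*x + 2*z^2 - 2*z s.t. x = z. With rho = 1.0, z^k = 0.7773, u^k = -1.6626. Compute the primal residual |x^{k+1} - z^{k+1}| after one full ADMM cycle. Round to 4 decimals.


ADMM iteration with rho = 1.0, z^k = 0.7773, u^k = -1.6626
Step 1: x-update.
Minimize 5*x^2 + 6*x + (1.0/2)*(x - 0.7773 - 1.6626)^2
FOC: (2*5 + 1.0)*x = -6 + 1.0*(0.7773 + 1.6626)
x^{k+1} = -0.3236
Step 2: z-update.
Minimize 2*z^2 - 2*z + (1.0/2)*(-0.3236 - z - 1.6626)^2
FOC: (2*2 + 1.0)*z = 2 + 1.0*(-0.3236 - 1.6626)
z^{k+1} = 0.0028
Step 3: u-update.
u^{k+1} = -1.6626 - 0.3236 - 0.0028 = -1.989
Step 4: Primal residual = |-0.3236 - 0.0028| = 0.3264


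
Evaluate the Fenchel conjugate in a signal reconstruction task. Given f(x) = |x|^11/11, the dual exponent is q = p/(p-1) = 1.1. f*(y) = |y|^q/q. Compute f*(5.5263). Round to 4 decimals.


The conjugate exponent q satisfies 1/p + 1/q = 1.
p = 11, so q = 11/(11 - 1) = 1.1
|y|^q = 5.5263^1.1 = 6.5566
f*(5.5263) = 6.5566 / 1.1 = 5.9605


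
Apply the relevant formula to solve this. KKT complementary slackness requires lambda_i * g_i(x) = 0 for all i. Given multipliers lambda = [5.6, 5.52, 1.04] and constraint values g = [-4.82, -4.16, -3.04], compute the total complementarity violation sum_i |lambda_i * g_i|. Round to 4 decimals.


KKT complementary slackness check:
lambda_1 * g_1 = 5.6 * -4.82 = -26.992
lambda_2 * g_2 = 5.52 * -4.16 = -22.9632
lambda_3 * g_3 = 1.04 * -3.04 = -3.1616
Total violation = 26.992 + 22.9632 + 3.1616 = 53.1168


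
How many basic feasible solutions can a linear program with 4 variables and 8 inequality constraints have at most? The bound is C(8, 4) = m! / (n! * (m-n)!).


Each vertex corresponds to some choice of n active constraints out of m, so the number of vertices is at most C(m, n) = m! / (n!(m-n)!).
m = 8, n = 4
Numerator: 8 * 7 * 6 * 5
Denominator: 4! = 24
C(8, 4) = 70


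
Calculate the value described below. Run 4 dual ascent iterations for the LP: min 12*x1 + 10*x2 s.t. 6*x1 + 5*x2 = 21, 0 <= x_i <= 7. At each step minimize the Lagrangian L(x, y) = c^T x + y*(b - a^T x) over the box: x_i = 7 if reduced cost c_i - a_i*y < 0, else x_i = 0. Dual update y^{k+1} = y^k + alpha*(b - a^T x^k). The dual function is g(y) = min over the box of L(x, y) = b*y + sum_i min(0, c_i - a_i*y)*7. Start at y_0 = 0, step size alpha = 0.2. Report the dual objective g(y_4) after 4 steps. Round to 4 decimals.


Dual ascent for LP: min 12*x1 + 10*x2, 6*x1 + 5*x2 = 21, 0 <= x_i <= 7
Step 1: y^k = 0.0, reduced costs: (12.0, 10.0)
  x^k = (0.0, 0.0), subgradient = b - a^T x = 21.0
  y^{k+1} = 0.0 + 0.2*21.0 = 4.2
Step 2: y^k = 4.2, reduced costs: (-13.2, -11.0)
  x^k = (7.0, 7.0), subgradient = b - a^T x = -56.0
  y^{k+1} = 4.2 + 0.2*-56.0 = -7.0
Step 3: y^k = -7.0, reduced costs: (54.0, 45.0)
  x^k = (0.0, 0.0), subgradient = b - a^T x = 21.0
  y^{k+1} = -7.0 + 0.2*21.0 = -2.8
Step 4: y^k = -2.8, reduced costs: (28.8, 24.0)
  x^k = (0.0, 0.0), subgradient = b - a^T x = 21.0
  y^{k+1} = -2.8 + 0.2*21.0 = 1.4
Dual objective at y_4 = 1.4: reduced costs (3.6, 3.0), box minimizer x = (0.0, 0.0)
g(y_4) = b*y + (c1 - a1*y)*x1 + (c2 - a2*y)*x2 = 21*1.4 + 3.6*0.0 + 3.0*0.0 = 29.4 + 0.0 + 0.0 = 29.4


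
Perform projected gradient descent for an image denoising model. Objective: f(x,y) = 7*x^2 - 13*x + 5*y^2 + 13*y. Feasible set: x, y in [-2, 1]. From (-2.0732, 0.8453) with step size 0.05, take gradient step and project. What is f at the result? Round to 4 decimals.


Step 1: Compute gradient at (-2.0732, 0.8453).
grad_x = 2*7*-2.0732 - 13 = -42.0248
grad_y = 2*5*0.8453 + 13 = 21.453
Step 2: Gradient step.
x_raw = -2.0732 - 0.05*-42.0248 = 0.028
y_raw = 0.8453 - 0.05*21.453 = -0.2274
Step 3: Project onto [-2, 1].
x_proj = clip(0.028) = 0.028
y_proj = clip(-0.2274) = -0.2274
Step 4: Evaluate f.
f(0.028, -0.2274) = -3.0561


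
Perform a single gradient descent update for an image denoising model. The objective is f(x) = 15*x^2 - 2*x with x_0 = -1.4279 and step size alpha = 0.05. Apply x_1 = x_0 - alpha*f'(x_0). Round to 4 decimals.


We compute the gradient at x_0 and apply the update.
f'(x) = 30*x - 2
f'(-1.4279) = 30*-1.4279 - 2 = -44.837
x_1 = -1.4279 - 0.05*-44.837 = 0.814


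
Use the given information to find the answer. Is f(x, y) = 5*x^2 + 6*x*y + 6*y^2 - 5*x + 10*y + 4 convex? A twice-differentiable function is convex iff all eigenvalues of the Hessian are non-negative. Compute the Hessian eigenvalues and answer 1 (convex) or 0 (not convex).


The Hessian of f(x,y) = 5*x^2 + 6*x*y + 6*y^2 - 5*x + 10*y + 4 is:
H = [[10, 6], [6, 12]]
Trace = 10 + 12 = 22
Determinant = 10*12 - (6)^2 = 84
Discriminant = (22)^2 - 4*84 = 148.0
Eigenvalues: lambda_1 = 4.9172, lambda_2 = 17.0828
The function is convex.

1


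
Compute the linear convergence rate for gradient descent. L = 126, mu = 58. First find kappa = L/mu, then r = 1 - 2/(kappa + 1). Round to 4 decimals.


Step 1: Compute the condition number.
kappa = L/mu = 126/58 = 2.1724
Step 2: Compute the convergence rate.
r = 1 - 2/(kappa + 1) = 1 - 2*mu/(L + mu) = (L - mu)/(L + mu) = 68/184 = 0.3696


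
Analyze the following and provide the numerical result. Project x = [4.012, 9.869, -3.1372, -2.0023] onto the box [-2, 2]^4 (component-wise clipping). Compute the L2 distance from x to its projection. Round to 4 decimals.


Project each component onto [-2, 2].
clip(4.012) = 2.0, clip(9.869) = 2.0, clip(-3.1372) = -2.0, clip(-2.0023) = -2.0
Projection = [2.0, 2.0, -2.0, -2.0]
Squared diffs: [4.0481, 61.9212, 1.2932, 0.0]
Distance = sqrt(67.2625) = 8.2014


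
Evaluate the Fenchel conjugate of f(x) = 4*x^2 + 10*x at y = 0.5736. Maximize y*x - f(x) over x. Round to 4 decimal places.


f*(y) = sup_x {y*x - a*x^2 - b*x} = sup_x {(y-b)*x - a*x^2}
FOC: (y - b) - 2a*x = 0 => x* = (y - b)/(2a)
x* = (0.5736 - 10)/(2*4) = -1.1783
f*(0.5736) = (y-b)^2/(4a) = (0.5736 - 10)^2/(4*4)
= 88.857/16 = 5.5536


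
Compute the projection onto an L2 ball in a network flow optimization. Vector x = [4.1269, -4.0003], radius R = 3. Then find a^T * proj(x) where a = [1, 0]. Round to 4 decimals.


Step 1: Compute ||x|| (intermediates to 6 decimals).
||x|| = sqrt(4.1269^2 + (-4.0003)^2) = 5.747495
Step 2: Project.
Since ||x|| > R, scale = R/||x|| = 3/5.747495 = 0.521967, proj(x) = scale * x
proj(x) = [2.154106, -2.088025]
Step 3: Dot product.
a^T * proj(x) = 1*2.154106 + 0*(-2.088025) = 2.1541


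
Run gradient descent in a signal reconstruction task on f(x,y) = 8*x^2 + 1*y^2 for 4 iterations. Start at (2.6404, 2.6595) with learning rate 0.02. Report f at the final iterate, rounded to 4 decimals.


Gradient descent on f(x,y) = 8*x^2 + 1*y^2.
Starting point: (2.6404, 2.6595), alpha = 0.02
Step 1: grad_x = 2*8*2.6404 = 42.2464, grad_y = 2*1*2.6595 = 5.319
  x_1 = 2.6404 - 0.02*42.2464 = 1.7955
  y_1 = 2.6595 - 0.02*5.319 = 2.5531
Step 2: grad_x = 2*8*1.7955 = 28.7276, grad_y = 2*1*2.5531 = 5.1062
  x_2 = 1.7955 - 0.02*28.7276 = 1.2209
  y_2 = 2.5531 - 0.02*5.1062 = 2.451
Step 3: grad_x = 2*8*1.2209 = 19.5347, grad_y = 2*1*2.451 = 4.902
  x_3 = 1.2209 - 0.02*19.5347 = 0.8302
  y_3 = 2.451 - 0.02*4.902 = 2.353
Step 4: grad_x = 2*8*0.8302 = 13.2836, grad_y = 2*1*2.353 = 4.7059
  x_4 = 0.8302 - 0.02*13.2836 = 0.5646
  y_4 = 2.353 - 0.02*4.7059 = 2.2588
f(0.5646, 2.2588) = 8*0.5646^2 + 1*2.2588^2 = 7.6521


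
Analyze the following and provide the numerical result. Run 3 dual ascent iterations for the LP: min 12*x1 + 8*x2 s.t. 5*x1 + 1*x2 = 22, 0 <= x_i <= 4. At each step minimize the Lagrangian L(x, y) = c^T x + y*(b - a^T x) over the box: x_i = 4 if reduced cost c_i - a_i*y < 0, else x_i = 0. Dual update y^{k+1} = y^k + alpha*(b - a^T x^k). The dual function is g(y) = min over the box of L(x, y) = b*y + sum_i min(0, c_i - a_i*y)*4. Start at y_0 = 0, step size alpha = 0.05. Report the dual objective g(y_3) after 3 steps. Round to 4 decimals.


Dual ascent for LP: min 12*x1 + 8*x2, 5*x1 + 1*x2 = 22, 0 <= x_i <= 4
Step 1: y^k = 0.0, reduced costs: (12.0, 8.0)
  x^k = (0.0, 0.0), subgradient = b - a^T x = 22.0
  y^{k+1} = 0.0 + 0.05*22.0 = 1.1
Step 2: y^k = 1.1, reduced costs: (6.5, 6.9)
  x^k = (0.0, 0.0), subgradient = b - a^T x = 22.0
  y^{k+1} = 1.1 + 0.05*22.0 = 2.2
Step 3: y^k = 2.2, reduced costs: (1.0, 5.8)
  x^k = (0.0, 0.0), subgradient = b - a^T x = 22.0
  y^{k+1} = 2.2 + 0.05*22.0 = 3.3
Dual objective at y_3 = 3.3: reduced costs (-4.5, 4.7), box minimizer x = (4.0, 0.0)
g(y_3) = b*y + (c1 - a1*y)*x1 + (c2 - a2*y)*x2 = 22*3.3 + (-4.5)*4.0 + 4.7*0.0 = 72.6 - 18.0 + 0.0 = 54.6


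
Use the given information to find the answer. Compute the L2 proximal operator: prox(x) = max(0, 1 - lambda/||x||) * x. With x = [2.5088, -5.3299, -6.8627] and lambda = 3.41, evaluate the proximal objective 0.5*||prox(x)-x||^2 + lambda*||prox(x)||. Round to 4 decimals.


Step 1: Compute ||x||.
||x|| = 9.0443
Step 2: Compute scaling factor.
scale = max(0, 1 - 3.41/9.0443) = 0.623
Step 3: prox(x) = [1.5629, -3.3203, -4.2752]
||prox(x)|| = 5.6343
Step 4: Proximal objective.
0.5*||prox-x||^2 = 5.8141
lambda*||prox|| = 19.213
Total = 25.0269


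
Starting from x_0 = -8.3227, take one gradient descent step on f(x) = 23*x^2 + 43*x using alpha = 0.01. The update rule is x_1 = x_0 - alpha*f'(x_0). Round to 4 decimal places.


We compute the gradient at x_0 and apply the update.
f'(x) = 46*x + 43
f'(-8.3227) = 46*-8.3227 + 43 = -339.8442
x_1 = -8.3227 - 0.01*-339.8442 = -4.9243


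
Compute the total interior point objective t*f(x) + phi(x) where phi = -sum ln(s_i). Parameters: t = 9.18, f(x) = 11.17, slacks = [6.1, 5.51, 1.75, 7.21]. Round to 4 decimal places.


Step 1: Compute log-barrier.
ln values: [1.8083, 1.7066, 0.5596, 1.9755]
phi = -(1.8083 + 1.7066 + 0.5596 + 1.9755) = -6.0499
Step 2: Compute augmented objective.
t*f(x) = 9.18*11.17 = 102.5406
Total = 102.5406 - 6.0499 = 96.4907


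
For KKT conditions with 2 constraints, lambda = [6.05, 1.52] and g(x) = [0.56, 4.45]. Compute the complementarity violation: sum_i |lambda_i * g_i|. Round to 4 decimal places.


KKT complementary slackness check:
lambda_1 * g_1 = 6.05 * 0.56 = 3.388
lambda_2 * g_2 = 1.52 * 4.45 = 6.764
Total violation = 3.388 + 6.764 = 10.152


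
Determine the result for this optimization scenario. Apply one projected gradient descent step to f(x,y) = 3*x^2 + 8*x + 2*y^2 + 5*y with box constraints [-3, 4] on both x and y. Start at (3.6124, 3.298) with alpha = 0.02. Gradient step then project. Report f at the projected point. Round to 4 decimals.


Step 1: Compute gradient at (3.6124, 3.298).
grad_x = 2*3*3.6124 + 8 = 29.6744
grad_y = 2*2*3.298 + 5 = 18.192
Step 2: Gradient step.
x_raw = 3.6124 - 0.02*29.6744 = 3.0189
y_raw = 3.298 - 0.02*18.192 = 2.9342
Step 3: Project onto [-3, 4].
x_proj = clip(3.0189) = 3.0189
y_proj = clip(2.9342) = 2.9342
Step 4: Evaluate f.
f(3.0189, 2.9342) = 83.3822


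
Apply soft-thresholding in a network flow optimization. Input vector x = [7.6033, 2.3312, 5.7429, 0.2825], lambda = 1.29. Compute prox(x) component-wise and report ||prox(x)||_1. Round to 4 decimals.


Soft-thresholding with lambda = 1.29:
prox(7.6033) = sign(7.6033)*max(|7.6033| - 1.29, 0) = 6.3133
prox(2.3312) = sign(2.3312)*max(|2.3312| - 1.29, 0) = 1.0412
prox(5.7429) = sign(5.7429)*max(|5.7429| - 1.29, 0) = 4.4529
prox(0.2825) = sign(0.2825)*max(|0.2825| - 1.29, 0) = 0.0
prox(x) = [6.3133, 1.0412, 4.4529, 0.0]
||prox(x)||_1 = 6.3133 + 1.0412 + 4.4529 + 0.0 = 11.8074


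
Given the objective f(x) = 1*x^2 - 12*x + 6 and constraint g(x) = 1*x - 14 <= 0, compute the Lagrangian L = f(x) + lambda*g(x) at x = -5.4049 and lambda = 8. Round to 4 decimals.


Step 1: Evaluate f(x).
f(-5.4049) = 1*(-5.4049)^2 - 12*(-5.4049) + 6 = 100.0717
Step 2: Evaluate g(x).
g(-5.4049) = 1*-5.4049 - 14 = -19.4049
Step 3: Compute Lagrangian.
L = 100.0717 + 8*-19.4049 = -55.1675


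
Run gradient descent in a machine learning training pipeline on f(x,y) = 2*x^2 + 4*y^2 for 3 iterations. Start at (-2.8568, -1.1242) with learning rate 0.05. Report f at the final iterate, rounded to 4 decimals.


Gradient descent on f(x,y) = 2*x^2 + 4*y^2.
Starting point: (-2.8568, -1.1242), alpha = 0.05
Step 1: grad_x = 2*2*-2.8568 = -11.4272, grad_y = 2*4*-1.1242 = -8.9936
  x_1 = -2.8568 - 0.05*-11.4272 = -2.2854
  y_1 = -1.1242 - 0.05*-8.9936 = -0.6745
Step 2: grad_x = 2*2*-2.2854 = -9.1418, grad_y = 2*4*-0.6745 = -5.3962
  x_2 = -2.2854 - 0.05*-9.1418 = -1.8284
  y_2 = -0.6745 - 0.05*-5.3962 = -0.4047
Step 3: grad_x = 2*2*-1.8284 = -7.3134, grad_y = 2*4*-0.4047 = -3.2377
  x_3 = -1.8284 - 0.05*-7.3134 = -1.4627
  y_3 = -0.4047 - 0.05*-3.2377 = -0.2428
f(-1.4627, -0.2428) = 2*(-1.4627)^2 + 4*(-0.2428)^2 = 4.5147


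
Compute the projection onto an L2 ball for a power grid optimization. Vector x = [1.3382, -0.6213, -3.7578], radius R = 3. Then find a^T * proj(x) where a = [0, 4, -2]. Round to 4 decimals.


Step 1: Compute ||x|| (intermediates to 6 decimals).
||x|| = sqrt(1.3382^2 + (-0.6213)^2 + (-3.7578)^2) = 4.03706
Step 2: Project.
Since ||x|| > R, scale = R/||x|| = 3/4.03706 = 0.743115, proj(x) = scale * x
proj(x) = [0.994436, -0.461697, -2.792478]
Step 3: Dot product.
a^T * proj(x) = 0*0.994436 + 4*(-0.461697) - 2*(-2.792478) = 3.7382


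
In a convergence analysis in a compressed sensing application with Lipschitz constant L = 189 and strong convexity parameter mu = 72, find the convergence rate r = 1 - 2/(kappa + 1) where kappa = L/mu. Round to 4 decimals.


Step 1: Compute the condition number.
kappa = L/mu = 189/72 = 2.625
Step 2: Compute the convergence rate.
r = 1 - 2/(kappa + 1) = 1 - 2*mu/(L + mu) = (L - mu)/(L + mu) = 117/261 = 0.4483


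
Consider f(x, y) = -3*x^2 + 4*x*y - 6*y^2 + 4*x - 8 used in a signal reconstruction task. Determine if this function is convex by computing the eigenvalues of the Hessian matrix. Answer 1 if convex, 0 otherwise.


The Hessian of f(x,y) = -3*x^2 + 4*x*y - 6*y^2 + 4*x - 8 is:
H = [[-6, 4], [4, -12]]
Trace = -6 - 12 = -18
Determinant = -6*-12 - (4)^2 = 56
Discriminant = (-18)^2 - 4*56 = 100.0
Eigenvalues: lambda_1 = -14.0, lambda_2 = -4.0
The function is not convex.

0
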